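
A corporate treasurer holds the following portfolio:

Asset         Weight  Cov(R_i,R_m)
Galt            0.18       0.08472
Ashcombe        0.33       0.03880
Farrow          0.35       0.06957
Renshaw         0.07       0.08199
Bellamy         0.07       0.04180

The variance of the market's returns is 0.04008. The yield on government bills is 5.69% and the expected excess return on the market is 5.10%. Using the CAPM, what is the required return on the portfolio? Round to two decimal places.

13.46%

β_Galt = 0.08472 / 0.04008 = 2.1138
β_Ashcombe = 0.03880 / 0.04008 = 0.9681
β_Farrow = 0.06957 / 0.04008 = 1.7358
β_Renshaw = 0.08199 / 0.04008 = 2.0457
β_Bellamy = 0.04180 / 0.04008 = 1.0429
β_P = Σ w_i β_i = 0.18×2.1138 + 0.33×0.9681 + 0.35×1.7358 + 0.07×2.0457 + 0.07×1.0429 = 1.5237
E(R_P) = R_f + β_P × MRP = 5.69% + 1.5237 × 5.10% = 13.46%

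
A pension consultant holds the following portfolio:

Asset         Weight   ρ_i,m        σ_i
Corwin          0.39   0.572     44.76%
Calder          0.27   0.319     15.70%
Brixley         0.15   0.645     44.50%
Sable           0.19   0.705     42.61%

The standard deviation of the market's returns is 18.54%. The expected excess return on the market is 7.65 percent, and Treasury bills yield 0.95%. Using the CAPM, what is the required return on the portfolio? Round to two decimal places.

9.76%

β_Corwin = 0.572 × 44.76% / 18.54% = 1.3809
β_Calder = 0.319 × 15.70% / 18.54% = 0.2701
β_Brixley = 0.645 × 44.50% / 18.54% = 1.5481
β_Sable = 0.705 × 42.61% / 18.54% = 1.6203
β_P = Σ w_i β_i = 0.39×1.3809 + 0.27×0.2701 + 0.15×1.5481 + 0.19×1.6203 = 1.1516
E(R_P) = R_f + β_P × MRP = 0.95% + 1.1516 × 7.65% = 9.76%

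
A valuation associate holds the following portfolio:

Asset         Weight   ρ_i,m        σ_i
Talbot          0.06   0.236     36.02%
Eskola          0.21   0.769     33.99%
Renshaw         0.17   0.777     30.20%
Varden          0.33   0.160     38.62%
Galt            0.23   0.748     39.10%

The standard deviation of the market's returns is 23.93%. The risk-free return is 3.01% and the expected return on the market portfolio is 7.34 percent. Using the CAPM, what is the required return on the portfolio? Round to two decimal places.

6.40%

β_Talbot = 0.236 × 36.02% / 23.93% = 0.3552
β_Eskola = 0.769 × 33.99% / 23.93% = 1.0923
β_Renshaw = 0.777 × 30.20% / 23.93% = 0.9806
β_Varden = 0.160 × 38.62% / 23.93% = 0.2582
β_Galt = 0.748 × 39.10% / 23.93% = 1.2222
β_P = Σ w_i β_i = 0.06×0.3552 + 0.21×1.0923 + 0.17×0.9806 + 0.33×0.2582 + 0.23×1.2222 = 0.7837
MRP = 7.34% − 3.01% = 4.33%
E(R_P) = R_f + β_P × MRP = 3.01% + 0.7837 × 4.33% = 6.40%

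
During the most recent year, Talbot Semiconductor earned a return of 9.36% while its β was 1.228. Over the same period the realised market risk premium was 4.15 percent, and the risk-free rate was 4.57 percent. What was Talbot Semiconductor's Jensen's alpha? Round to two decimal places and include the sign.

-0.31%

CAPM benchmark = R_f + β(R_m − R_f) = 4.57% + 1.228 × 4.15% = 9.66620%
α = actual − benchmark = 9.36% − 9.66620% = -0.31%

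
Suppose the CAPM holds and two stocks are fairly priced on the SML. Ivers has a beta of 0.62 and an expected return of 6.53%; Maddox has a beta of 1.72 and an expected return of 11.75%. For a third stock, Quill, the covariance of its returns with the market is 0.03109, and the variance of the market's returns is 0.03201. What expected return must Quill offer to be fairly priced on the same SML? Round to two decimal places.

MRP = (11.75% − 6.53%) / (1.72 − 0.62) = 4.7455%
R_f = 6.53% − 0.62 × 4.7455% = 3.5878%
β_Quill = Cov / Var(R_m) = 0.03109 / 0.03201 = 0.9713
E(R_Quill) = R_f + β × MRP = 3.5878% + 0.9713 × 4.7455% = 8.20%

8.20%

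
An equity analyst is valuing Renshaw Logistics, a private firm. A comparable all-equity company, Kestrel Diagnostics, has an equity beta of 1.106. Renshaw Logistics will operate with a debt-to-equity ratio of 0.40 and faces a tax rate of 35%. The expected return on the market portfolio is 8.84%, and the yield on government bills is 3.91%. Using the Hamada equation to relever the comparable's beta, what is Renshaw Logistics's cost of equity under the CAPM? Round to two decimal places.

β_L = β_U × [1 + (1 − t)(D/E)] = 1.106 × [1 + (1 − 0.35) × 0.40]
    = 1.106 × [1 + 0.65 × 0.40] = 1.106 × 1.2600 = 1.3936
MRP = 8.84% − 3.91% = 4.93%
E(R) = R_f + β_L × MRP = 3.91% + 1.3936 × 4.93% = 10.78%

10.78%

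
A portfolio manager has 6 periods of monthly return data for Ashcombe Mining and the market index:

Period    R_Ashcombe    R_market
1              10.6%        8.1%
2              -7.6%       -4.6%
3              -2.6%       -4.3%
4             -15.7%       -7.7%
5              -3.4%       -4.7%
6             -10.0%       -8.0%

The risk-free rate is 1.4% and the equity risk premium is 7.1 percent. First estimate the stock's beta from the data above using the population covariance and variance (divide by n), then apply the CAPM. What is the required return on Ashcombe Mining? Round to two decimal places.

11.40%

Mean R_i = (10.6 − 7.6 − 2.6 − 15.7 − 3.4 − 10.0) / 6 = -4.7833%
Mean R_m = (8.1 − 4.6 − 4.3 − 7.7 − 4.7 − 8.0) / 6 = -3.5333%
Σ(R_i − R̄_i)(R_m − R̄_m) = 247.4633  ⇒  Cov = 247.4633 / 6 = 41.2439
Σ(R_m − R̄_m)² = 175.7333  ⇒  Var(R_m) = 175.7333 / 6 = 29.2889
β = Cov / Var(R_m) = 41.2439 / 29.2889 = 1.4082
E(R) = R_f + β × MRP = 1.4% + 1.4082 × 7.1% = 11.40%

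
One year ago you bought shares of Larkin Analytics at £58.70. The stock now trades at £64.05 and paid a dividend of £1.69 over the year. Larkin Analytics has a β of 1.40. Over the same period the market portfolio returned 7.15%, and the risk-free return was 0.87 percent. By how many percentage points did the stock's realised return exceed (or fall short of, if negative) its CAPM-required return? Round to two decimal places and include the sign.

+2.33%

Realised HPR = (P1 + D1 − P0) / P0 = (64.05 + 1.69 − 58.70) / 58.70 = 7.04 / 58.70 = 11.9932%
MRP = 7.15% − 0.87% = 6.28%
CAPM required = R_f + β·MRP = 0.87% + 1.40 × 6.28% = 9.6620%
α = realised − required = 11.9932% − 9.6620% = +2.33%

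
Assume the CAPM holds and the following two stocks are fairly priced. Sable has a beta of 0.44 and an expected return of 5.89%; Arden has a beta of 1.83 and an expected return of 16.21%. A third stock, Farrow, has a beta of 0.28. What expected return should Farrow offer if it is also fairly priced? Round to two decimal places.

4.70%

MRP (SML slope) = (16.21% − 5.89%) / (1.83 − 0.44) = 10.32% / 1.39 = 7.4245%
R_f (intercept) = 5.89% − 0.44 × 7.4245% = 2.6232%
E(R_Farrow) = R_f + β × MRP = 2.6232% + 0.28 × 7.4245% = 4.70%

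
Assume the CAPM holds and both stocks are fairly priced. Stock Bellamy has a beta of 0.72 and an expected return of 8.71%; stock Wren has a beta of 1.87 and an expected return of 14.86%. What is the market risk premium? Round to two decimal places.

5.35%

Both satisfy E(R) = R_f + β·MRP, so the slope of the SML is
MRP = (14.86% − 8.71%) / (1.87 − 0.72) = 6.15% / 1.15 = 5.3478%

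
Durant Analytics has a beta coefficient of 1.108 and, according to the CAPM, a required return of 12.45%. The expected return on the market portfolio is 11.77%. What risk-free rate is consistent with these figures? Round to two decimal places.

5.47%

E(R) = R_f + β(E(R_m) − R_f) = R_f(1 − β) + β·E(R_m)
12.45% = R_f × (1 − 1.108) + 1.108 × 11.77%
12.45% = R_f × -0.108 + 13.04116%
R_f = (12.45% − 13.04116%) / -0.108 = 5.47%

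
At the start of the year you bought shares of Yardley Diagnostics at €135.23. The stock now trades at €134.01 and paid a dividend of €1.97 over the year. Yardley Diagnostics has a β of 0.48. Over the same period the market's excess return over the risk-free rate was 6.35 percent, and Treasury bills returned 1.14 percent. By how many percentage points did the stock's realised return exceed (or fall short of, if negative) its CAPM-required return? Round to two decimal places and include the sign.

-3.63%

Realised HPR = (P1 + D1 − P0) / P0 = (134.01 + 1.97 − 135.23) / 135.23 = 0.75 / 135.23 = 0.5546%
CAPM required = R_f + β·MRP = 1.14% + 0.48 × 6.35% = 4.1880%
α = realised − required = 0.5546% − 4.1880% = -3.63%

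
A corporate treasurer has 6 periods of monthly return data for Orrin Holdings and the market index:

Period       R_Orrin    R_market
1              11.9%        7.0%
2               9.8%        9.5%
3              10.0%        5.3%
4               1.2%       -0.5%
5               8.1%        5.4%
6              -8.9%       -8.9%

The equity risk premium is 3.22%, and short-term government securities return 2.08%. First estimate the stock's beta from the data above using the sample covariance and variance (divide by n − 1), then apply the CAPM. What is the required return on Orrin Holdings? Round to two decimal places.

Mean R_i = (11.9 + 9.8 + 10.0 + 1.2 + 8.1 − 8.9) / 6 = 5.3500%
Mean R_m = (7.0 + 9.5 + 5.3 − 0.5 + 5.4 − 8.9) / 6 = 2.9667%
Σ(R_i − R̄_i)(R_m − R̄_m) = 256.5200  ⇒  Cov = 256.5200 / 5 = 51.3040
Σ(R_m − R̄_m)² = 223.1533  ⇒  Var(R_m) = 223.1533 / 5 = 44.6307
β = Cov / Var(R_m) = 51.3040 / 44.6307 = 1.1495
E(R) = R_f + β × MRP = 2.08% + 1.1495 × 3.22% = 5.78%

5.78%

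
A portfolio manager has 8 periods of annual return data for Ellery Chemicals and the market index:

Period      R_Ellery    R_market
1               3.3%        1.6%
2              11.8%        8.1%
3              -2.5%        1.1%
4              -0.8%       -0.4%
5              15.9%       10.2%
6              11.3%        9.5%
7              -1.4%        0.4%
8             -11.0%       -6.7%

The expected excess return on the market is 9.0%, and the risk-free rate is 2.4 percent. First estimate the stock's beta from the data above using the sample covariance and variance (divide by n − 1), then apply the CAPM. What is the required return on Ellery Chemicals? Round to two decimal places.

Mean R_i = (3.3 + 11.8 − 2.5 − 0.8 + 15.9 + 11.3 − 1.4 − 11.0) / 8 = 3.3250%
Mean R_m = (1.6 + 8.1 + 1.1 − 0.4 + 10.2 + 9.5 + 0.4 − 6.7) / 8 = 2.9750%
Σ(R_i − R̄_i)(R_m − R̄_m) = 361.9650  ⇒  Cov = 361.9650 / 7 = 51.7093
Σ(R_m − R̄_m)² = 238.0750  ⇒  Var(R_m) = 238.0750 / 7 = 34.0107
β = Cov / Var(R_m) = 51.7093 / 34.0107 = 1.5204
E(R) = R_f + β × MRP = 2.4% + 1.5204 × 9.0% = 16.08%

16.08%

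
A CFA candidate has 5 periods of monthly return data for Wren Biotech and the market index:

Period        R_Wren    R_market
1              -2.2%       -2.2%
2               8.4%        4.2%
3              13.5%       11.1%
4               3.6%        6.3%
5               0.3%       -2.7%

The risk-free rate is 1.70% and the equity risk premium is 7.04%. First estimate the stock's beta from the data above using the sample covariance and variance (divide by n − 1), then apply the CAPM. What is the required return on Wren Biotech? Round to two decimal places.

8.54%

Mean R_i = (-2.2 + 8.4 + 13.5 + 3.6 + 0.3) / 5 = 4.7200%
Mean R_m = (-2.2 + 4.2 + 11.1 + 6.3 − 2.7) / 5 = 3.3400%
Σ(R_i − R̄_i)(R_m − R̄_m) = 133.0160  ⇒  Cov = 133.0160 / 4 = 33.2540
Σ(R_m − R̄_m)² = 136.8920  ⇒  Var(R_m) = 136.8920 / 4 = 34.2230
β = Cov / Var(R_m) = 33.2540 / 34.2230 = 0.9717
E(R) = R_f + β × MRP = 1.70% + 0.9717 × 7.04% = 8.54%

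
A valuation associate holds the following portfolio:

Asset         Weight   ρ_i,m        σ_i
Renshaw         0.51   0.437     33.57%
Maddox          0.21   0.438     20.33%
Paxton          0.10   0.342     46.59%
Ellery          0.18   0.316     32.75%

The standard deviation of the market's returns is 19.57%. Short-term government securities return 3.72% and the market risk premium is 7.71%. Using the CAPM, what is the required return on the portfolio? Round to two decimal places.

8.77%

β_Renshaw = 0.437 × 33.57% / 19.57% = 0.7496
β_Maddox = 0.438 × 20.33% / 19.57% = 0.4550
β_Paxton = 0.342 × 46.59% / 19.57% = 0.8142
β_Ellery = 0.316 × 32.75% / 19.57% = 0.5288
β_P = Σ w_i β_i = 0.51×0.7496 + 0.21×0.4550 + 0.10×0.8142 + 0.18×0.5288 = 0.6545
E(R_P) = R_f + β_P × MRP = 3.72% + 0.6545 × 7.71% = 8.77%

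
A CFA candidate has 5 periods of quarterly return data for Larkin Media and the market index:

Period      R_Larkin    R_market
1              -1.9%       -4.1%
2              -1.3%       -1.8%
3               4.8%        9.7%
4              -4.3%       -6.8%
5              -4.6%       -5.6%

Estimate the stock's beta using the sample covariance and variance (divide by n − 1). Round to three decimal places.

0.560

Mean R_i = (-1.9 − 1.3 + 4.8 − 4.3 − 4.6) / 5 = -1.4600%
Mean R_m = (-4.1 − 1.8 + 9.7 − 6.8 − 5.6) / 5 = -1.7200%
Σ(R_i − R̄_i)(R_m − R̄_m) = 99.1340  ⇒  Cov = 99.1340 / 4 = 24.7835
Σ(R_m − R̄_m)² = 176.9480  ⇒  Var(R_m) = 176.9480 / 4 = 44.2370
β = Cov / Var(R_m) = 24.7835 / 44.2370 = 0.5602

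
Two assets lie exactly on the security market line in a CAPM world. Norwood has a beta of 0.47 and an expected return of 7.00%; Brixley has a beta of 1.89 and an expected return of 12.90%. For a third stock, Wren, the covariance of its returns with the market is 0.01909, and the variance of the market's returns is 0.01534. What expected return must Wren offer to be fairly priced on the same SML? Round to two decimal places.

MRP = (12.90% − 7.00%) / (1.89 − 0.47) = 4.1549%
R_f = 7.00% − 0.47 × 4.1549% = 5.0472%
β_Wren = Cov / Var(R_m) = 0.01909 / 0.01534 = 1.2445
E(R_Wren) = R_f + β × MRP = 5.0472% + 1.2445 × 4.1549% = 10.22%

10.22%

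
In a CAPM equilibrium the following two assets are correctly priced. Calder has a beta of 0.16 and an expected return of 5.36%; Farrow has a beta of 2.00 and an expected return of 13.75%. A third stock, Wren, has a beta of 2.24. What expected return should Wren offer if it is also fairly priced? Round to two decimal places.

14.84%

MRP (SML slope) = (13.75% − 5.36%) / (2.00 − 0.16) = 8.39% / 1.84 = 4.5598%
R_f (intercept) = 5.36% − 0.16 × 4.5598% = 4.6304%
E(R_Wren) = R_f + β × MRP = 4.6304% + 2.24 × 4.5598% = 14.84%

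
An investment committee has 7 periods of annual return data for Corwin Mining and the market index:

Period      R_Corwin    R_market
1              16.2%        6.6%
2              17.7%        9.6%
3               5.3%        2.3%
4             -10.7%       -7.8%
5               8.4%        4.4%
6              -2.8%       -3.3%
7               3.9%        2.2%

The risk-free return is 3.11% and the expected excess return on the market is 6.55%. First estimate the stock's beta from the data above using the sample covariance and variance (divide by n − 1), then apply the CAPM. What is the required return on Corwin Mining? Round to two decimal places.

Mean R_i = (16.2 + 17.7 + 5.3 − 10.7 + 8.4 − 2.8 + 3.9) / 7 = 5.4286%
Mean R_m = (6.6 + 9.6 + 2.3 − 7.8 + 4.4 − 3.3 + 2.2) / 7 = 2.0000%
Σ(R_i − R̄_i)(R_m − R̄_m) = 351.2700  ⇒  Cov = 351.2700 / 6 = 58.5450
Σ(R_m − R̄_m)² = 208.9400  ⇒  Var(R_m) = 208.9400 / 6 = 34.8233
β = Cov / Var(R_m) = 58.5450 / 34.8233 = 1.6812
E(R) = R_f + β × MRP = 3.11% + 1.6812 × 6.55% = 14.12%

14.12%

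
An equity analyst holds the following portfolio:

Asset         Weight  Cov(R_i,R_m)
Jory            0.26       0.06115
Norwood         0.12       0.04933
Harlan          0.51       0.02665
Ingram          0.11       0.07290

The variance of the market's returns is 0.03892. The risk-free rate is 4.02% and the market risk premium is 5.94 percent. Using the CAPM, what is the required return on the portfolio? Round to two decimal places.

10.65%

β_Jory = 0.06115 / 0.03892 = 1.5712
β_Norwood = 0.04933 / 0.03892 = 1.2675
β_Harlan = 0.02665 / 0.03892 = 0.6847
β_Ingram = 0.07290 / 0.03892 = 1.8731
β_P = Σ w_i β_i = 0.26×1.5712 + 0.12×1.2675 + 0.51×0.6847 + 0.11×1.8731 = 1.1159
E(R_P) = R_f + β_P × MRP = 4.02% + 1.1159 × 5.94% = 10.65%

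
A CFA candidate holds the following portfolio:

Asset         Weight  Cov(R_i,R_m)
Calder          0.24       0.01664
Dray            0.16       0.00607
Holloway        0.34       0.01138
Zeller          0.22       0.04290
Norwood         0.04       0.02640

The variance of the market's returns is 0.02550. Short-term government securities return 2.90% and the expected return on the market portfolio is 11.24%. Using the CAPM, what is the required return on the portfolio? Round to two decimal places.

β_Calder = 0.01664 / 0.02550 = 0.6525
β_Dray = 0.00607 / 0.02550 = 0.2380
β_Holloway = 0.01138 / 0.02550 = 0.4463
β_Zeller = 0.04290 / 0.02550 = 1.6824
β_Norwood = 0.02640 / 0.02550 = 1.0353
β_P = Σ w_i β_i = 0.24×0.6525 + 0.16×0.2380 + 0.34×0.4463 + 0.22×1.6824 + 0.04×1.0353 = 0.7580
MRP = 11.24% − 2.90% = 8.34%
E(R_P) = R_f + β_P × MRP = 2.90% + 0.7580 × 8.34% = 9.22%

9.22%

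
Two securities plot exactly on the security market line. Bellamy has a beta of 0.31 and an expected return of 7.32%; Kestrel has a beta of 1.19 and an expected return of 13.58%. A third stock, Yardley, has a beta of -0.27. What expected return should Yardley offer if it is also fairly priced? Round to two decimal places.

MRP (SML slope) = (13.58% − 7.32%) / (1.19 − 0.31) = 6.26% / 0.88 = 7.1136%
R_f (intercept) = 7.32% − 0.31 × 7.1136% = 5.1148%
E(R_Yardley) = R_f + β × MRP = 5.1148% + -0.27 × 7.1136% = 3.19%

3.19%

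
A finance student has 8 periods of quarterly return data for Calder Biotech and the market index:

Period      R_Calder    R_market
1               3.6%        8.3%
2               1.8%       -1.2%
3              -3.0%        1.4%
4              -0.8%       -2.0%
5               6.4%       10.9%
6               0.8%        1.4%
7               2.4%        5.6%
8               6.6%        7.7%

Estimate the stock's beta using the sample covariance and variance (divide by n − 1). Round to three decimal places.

0.559

Mean R_i = (3.6 + 1.8 − 3.0 − 0.8 + 6.4 + 0.8 + 2.4 + 6.6) / 8 = 2.2250%
Mean R_m = (8.3 − 1.2 + 1.4 − 2.0 + 10.9 + 1.4 + 5.6 + 7.7) / 8 = 4.0125%
Σ(R_i − R̄_i)(R_m − R̄_m) = 88.8375  ⇒  Cov = 88.8375 / 7 = 12.6911
Σ(R_m − R̄_m)² = 158.9088  ⇒  Var(R_m) = 158.9088 / 7 = 22.7013
β = Cov / Var(R_m) = 12.6911 / 22.7013 = 0.5590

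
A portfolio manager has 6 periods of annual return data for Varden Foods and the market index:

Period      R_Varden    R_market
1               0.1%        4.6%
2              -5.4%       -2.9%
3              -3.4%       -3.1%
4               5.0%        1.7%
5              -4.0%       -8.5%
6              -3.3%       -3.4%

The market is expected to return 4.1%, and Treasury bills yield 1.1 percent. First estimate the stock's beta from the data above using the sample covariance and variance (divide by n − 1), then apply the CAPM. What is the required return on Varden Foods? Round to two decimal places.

Mean R_i = (0.1 − 5.4 − 3.4 + 5.0 − 4.0 − 3.3) / 6 = -1.8333%
Mean R_m = (4.6 − 2.9 − 3.1 + 1.7 − 8.5 − 3.4) / 6 = -1.9333%
Σ(R_i − R̄_i)(R_m − R̄_m) = 59.1133  ⇒  Cov = 59.1133 / 5 = 11.8227
Σ(R_m − R̄_m)² = 103.4533  ⇒  Var(R_m) = 103.4533 / 5 = 20.6907
β = Cov / Var(R_m) = 11.8227 / 20.6907 = 0.5714
MRP = 4.1% − 1.1% = 3.00%
E(R) = R_f + β × MRP = 1.1% + 0.5714 × 3.0% = 2.81%

2.81%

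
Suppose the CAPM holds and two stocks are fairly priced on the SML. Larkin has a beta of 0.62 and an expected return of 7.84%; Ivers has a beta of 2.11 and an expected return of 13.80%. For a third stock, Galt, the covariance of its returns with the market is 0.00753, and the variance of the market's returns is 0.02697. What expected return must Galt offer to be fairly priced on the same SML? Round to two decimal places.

6.48%

MRP = (13.80% − 7.84%) / (2.11 − 0.62) = 4.0000%
R_f = 7.84% − 0.62 × 4.0000% = 5.3600%
β_Galt = Cov / Var(R_m) = 0.00753 / 0.02697 = 0.2792
E(R_Galt) = R_f + β × MRP = 5.3600% + 0.2792 × 4.0000% = 6.48%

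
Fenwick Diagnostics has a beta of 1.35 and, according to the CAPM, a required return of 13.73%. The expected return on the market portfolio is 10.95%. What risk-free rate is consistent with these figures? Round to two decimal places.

3.01%

E(R) = R_f + β(E(R_m) − R_f) = R_f(1 − β) + β·E(R_m)
13.73% = R_f × (1 − 1.35) + 1.35 × 10.95%
13.73% = R_f × -0.35 + 14.7825%
R_f = (13.73% − 14.7825%) / -0.35 = 3.01%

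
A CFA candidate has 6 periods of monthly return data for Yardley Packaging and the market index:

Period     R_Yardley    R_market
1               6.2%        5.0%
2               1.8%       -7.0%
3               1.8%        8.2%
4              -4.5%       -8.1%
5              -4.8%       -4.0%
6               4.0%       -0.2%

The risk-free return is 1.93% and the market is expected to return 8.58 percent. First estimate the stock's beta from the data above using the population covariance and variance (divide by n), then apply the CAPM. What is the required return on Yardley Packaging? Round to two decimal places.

Mean R_i = (6.2 + 1.8 + 1.8 − 4.5 − 4.8 + 4.0) / 6 = 0.7500%
Mean R_m = (5.0 − 7.0 + 8.2 − 8.1 − 4.0 − 0.2) / 6 = -1.0167%
Σ(R_i − R̄_i)(R_m − R̄_m) = 92.5850  ⇒  Cov = 92.5850 / 6 = 15.4308
Σ(R_m − R̄_m)² = 216.6883  ⇒  Var(R_m) = 216.6883 / 6 = 36.1147
β = Cov / Var(R_m) = 15.4308 / 36.1147 = 0.4273
MRP = 8.58% − 1.93% = 6.65%
E(R) = R_f + β × MRP = 1.93% + 0.4273 × 6.65% = 4.77%

4.77%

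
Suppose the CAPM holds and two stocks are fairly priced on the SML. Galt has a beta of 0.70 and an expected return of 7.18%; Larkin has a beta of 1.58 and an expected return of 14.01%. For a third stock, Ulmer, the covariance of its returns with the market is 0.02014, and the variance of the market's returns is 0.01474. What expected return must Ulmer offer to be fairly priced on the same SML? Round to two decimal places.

12.35%

MRP = (14.01% − 7.18%) / (1.58 − 0.70) = 7.7614%
R_f = 7.18% − 0.70 × 7.7614% = 1.7470%
β_Ulmer = Cov / Var(R_m) = 0.02014 / 0.01474 = 1.3664
E(R_Ulmer) = R_f + β × MRP = 1.7470% + 1.3664 × 7.7614% = 12.35%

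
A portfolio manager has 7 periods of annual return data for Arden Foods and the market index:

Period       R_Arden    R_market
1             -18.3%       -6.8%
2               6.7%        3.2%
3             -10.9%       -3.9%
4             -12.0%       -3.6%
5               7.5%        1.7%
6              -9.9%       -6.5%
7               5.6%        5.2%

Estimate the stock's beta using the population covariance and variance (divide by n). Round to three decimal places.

2.064

Mean R_i = (-18.3 + 6.7 − 10.9 − 12.0 + 7.5 − 9.9 + 5.6) / 7 = -4.4714%
Mean R_m = (-6.8 + 3.2 − 3.9 − 3.6 + 1.7 − 6.5 + 5.2) / 7 = -1.5286%
Σ(R_i − R̄_i)(R_m − R̄_m) = 289.9657  ⇒  Cov = 289.9657 / 7 = 41.4237
Σ(R_m − R̄_m)² = 140.4743  ⇒  Var(R_m) = 140.4743 / 7 = 20.0678
β = Cov / Var(R_m) = 41.4237 / 20.0678 = 2.0642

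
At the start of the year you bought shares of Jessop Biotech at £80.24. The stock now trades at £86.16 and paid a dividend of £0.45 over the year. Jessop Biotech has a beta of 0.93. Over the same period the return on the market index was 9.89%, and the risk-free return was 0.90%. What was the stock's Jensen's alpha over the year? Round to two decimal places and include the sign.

Realised HPR = (P1 + D1 − P0) / P0 = (86.16 + 0.45 − 80.24) / 80.24 = 6.37 / 80.24 = 7.9387%
MRP = 9.89% − 0.90% = 8.99%
CAPM required = R_f + β·MRP = 0.90% + 0.93 × 8.99% = 9.2607%
α = realised − required = 7.9387% − 9.2607% = -1.32%

-1.32%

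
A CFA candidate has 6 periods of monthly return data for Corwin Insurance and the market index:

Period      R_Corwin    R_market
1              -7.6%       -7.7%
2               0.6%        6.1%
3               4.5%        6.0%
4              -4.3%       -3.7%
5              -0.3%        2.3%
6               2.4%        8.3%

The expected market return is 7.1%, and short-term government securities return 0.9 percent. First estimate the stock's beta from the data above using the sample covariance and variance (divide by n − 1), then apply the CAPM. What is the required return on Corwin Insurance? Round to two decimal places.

Mean R_i = (-7.6 + 0.6 + 4.5 − 4.3 − 0.3 + 2.4) / 6 = -0.7833%
Mean R_m = (-7.7 + 6.1 + 6.0 − 3.7 + 2.3 + 8.3) / 6 = 1.8833%
Σ(R_i − R̄_i)(R_m − R̄_m) = 133.1717  ⇒  Cov = 133.1717 / 5 = 26.6343
Σ(R_m − R̄_m)² = 199.0883  ⇒  Var(R_m) = 199.0883 / 5 = 39.8177
β = Cov / Var(R_m) = 26.6343 / 39.8177 = 0.6689
MRP = 7.1% − 0.9% = 6.20%
E(R) = R_f + β × MRP = 0.9% + 0.6689 × 6.2% = 5.05%

5.05%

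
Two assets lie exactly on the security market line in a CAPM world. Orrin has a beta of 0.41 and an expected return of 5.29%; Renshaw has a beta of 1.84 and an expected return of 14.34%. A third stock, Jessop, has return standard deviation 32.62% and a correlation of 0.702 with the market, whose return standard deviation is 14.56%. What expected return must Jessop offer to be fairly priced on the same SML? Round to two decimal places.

MRP = (14.34% − 5.29%) / (1.84 − 0.41) = 6.3287%
R_f = 5.29% − 0.41 × 6.3287% = 2.6952%
β_Jessop = ρ·σ_i/σ_m = 0.702 × 32.62 / 14.56 = 1.5728
E(R_Jessop) = R_f + β × MRP = 2.6952% + 1.5728 × 6.3287% = 12.65%

12.65%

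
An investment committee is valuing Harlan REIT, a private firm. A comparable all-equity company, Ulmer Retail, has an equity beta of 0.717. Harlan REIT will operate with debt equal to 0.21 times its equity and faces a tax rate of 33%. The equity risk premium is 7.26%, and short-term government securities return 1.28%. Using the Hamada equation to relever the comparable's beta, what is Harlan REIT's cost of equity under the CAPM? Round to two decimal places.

β_L = β_U × [1 + (1 − t)(D/E)] = 0.717 × [1 + (1 − 0.33) × 0.21]
    = 0.717 × [1 + 0.67 × 0.21] = 0.717 × 1.1407 = 0.8179
E(R) = R_f + β_L × MRP = 1.28% + 0.8179 × 7.26% = 7.22%

7.22%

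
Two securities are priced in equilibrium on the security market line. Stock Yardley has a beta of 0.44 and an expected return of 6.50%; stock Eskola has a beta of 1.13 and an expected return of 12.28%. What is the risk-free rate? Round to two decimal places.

Both satisfy E(R) = R_f + β·MRP, so the slope of the SML is
MRP = (12.28% − 6.50%) / (1.13 − 0.44) = 5.78% / 0.69 = 8.3768%
R_f = E(R_Yardley) − β_Yardley·MRP = 6.50% − 0.44 × 8.3768% = 2.8142%

2.81%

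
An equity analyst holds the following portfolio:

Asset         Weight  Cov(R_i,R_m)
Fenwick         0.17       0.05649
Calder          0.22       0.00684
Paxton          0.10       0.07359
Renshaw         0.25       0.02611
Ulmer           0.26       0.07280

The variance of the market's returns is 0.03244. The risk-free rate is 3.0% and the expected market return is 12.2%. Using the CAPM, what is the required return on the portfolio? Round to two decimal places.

β_Fenwick = 0.05649 / 0.03244 = 1.7414
β_Calder = 0.00684 / 0.03244 = 0.2109
β_Paxton = 0.07359 / 0.03244 = 2.2685
β_Renshaw = 0.02611 / 0.03244 = 0.8049
β_Ulmer = 0.07280 / 0.03244 = 2.2441
β_P = Σ w_i β_i = 0.17×1.7414 + 0.22×0.2109 + 0.10×2.2685 + 0.25×0.8049 + 0.26×2.2441 = 1.3540
MRP = 12.2% − 3.0% = 9.20%
E(R_P) = R_f + β_P × MRP = 3.0% + 1.3540 × 9.2% = 15.46%

15.46%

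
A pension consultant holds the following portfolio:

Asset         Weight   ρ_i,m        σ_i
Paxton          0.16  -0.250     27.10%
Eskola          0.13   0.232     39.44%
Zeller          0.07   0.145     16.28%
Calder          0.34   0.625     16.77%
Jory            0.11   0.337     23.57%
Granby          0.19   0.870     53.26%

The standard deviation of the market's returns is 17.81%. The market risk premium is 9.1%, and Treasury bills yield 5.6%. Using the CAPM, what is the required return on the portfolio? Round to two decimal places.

β_Paxton = -0.250 × 27.10% / 17.81% = -0.3804
β_Eskola = 0.232 × 39.44% / 17.81% = 0.5138
β_Zeller = 0.145 × 16.28% / 17.81% = 0.1325
β_Calder = 0.625 × 16.77% / 17.81% = 0.5885
β_Jory = 0.337 × 23.57% / 17.81% = 0.4460
β_Granby = 0.870 × 53.26% / 17.81% = 2.6017
β_P = Σ w_i β_i = 0.16×-0.3804 + 0.13×0.5138 + 0.07×0.1325 + 0.34×0.5885 + 0.11×0.4460 + 0.19×2.6017 = 0.7587
E(R_P) = R_f + β_P × MRP = 5.6% + 0.7587 × 9.1% = 12.50%

12.50%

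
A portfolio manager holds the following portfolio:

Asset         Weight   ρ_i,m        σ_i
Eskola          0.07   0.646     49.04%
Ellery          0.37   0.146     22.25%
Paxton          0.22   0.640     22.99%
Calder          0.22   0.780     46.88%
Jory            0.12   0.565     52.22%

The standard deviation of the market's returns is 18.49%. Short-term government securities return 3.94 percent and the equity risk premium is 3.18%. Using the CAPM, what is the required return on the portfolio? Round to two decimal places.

β_Eskola = 0.646 × 49.04% / 18.49% = 1.7133
β_Ellery = 0.146 × 22.25% / 18.49% = 0.1757
β_Paxton = 0.640 × 22.99% / 18.49% = 0.7958
β_Calder = 0.780 × 46.88% / 18.49% = 1.9776
β_Jory = 0.565 × 52.22% / 18.49% = 1.5957
β_P = Σ w_i β_i = 0.07×1.7133 + 0.37×0.1757 + 0.22×0.7958 + 0.22×1.9776 + 0.12×1.5957 = 0.9866
E(R_P) = R_f + β_P × MRP = 3.94% + 0.9866 × 3.18% = 7.08%

7.08%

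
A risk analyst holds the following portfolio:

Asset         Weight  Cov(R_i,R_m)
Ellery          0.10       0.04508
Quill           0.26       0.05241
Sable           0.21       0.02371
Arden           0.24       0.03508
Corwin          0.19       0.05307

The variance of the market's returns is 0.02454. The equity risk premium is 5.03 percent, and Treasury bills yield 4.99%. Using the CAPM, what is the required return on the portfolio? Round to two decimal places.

β_Ellery = 0.04508 / 0.02454 = 1.8370
β_Quill = 0.05241 / 0.02454 = 2.1357
β_Sable = 0.02371 / 0.02454 = 0.9662
β_Arden = 0.03508 / 0.02454 = 1.4295
β_Corwin = 0.05307 / 0.02454 = 2.1626
β_P = Σ w_i β_i = 0.10×1.8370 + 0.26×2.1357 + 0.21×0.9662 + 0.24×1.4295 + 0.19×2.1626 = 1.6959
E(R_P) = R_f + β_P × MRP = 4.99% + 1.6959 × 5.03% = 13.52%

13.52%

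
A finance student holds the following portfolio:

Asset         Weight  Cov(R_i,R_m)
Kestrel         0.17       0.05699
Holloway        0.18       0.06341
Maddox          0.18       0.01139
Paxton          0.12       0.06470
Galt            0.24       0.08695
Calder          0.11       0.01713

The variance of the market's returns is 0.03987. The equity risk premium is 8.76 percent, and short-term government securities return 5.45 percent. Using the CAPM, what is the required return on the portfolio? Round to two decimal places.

17.24%

β_Kestrel = 0.05699 / 0.03987 = 1.4294
β_Holloway = 0.06341 / 0.03987 = 1.5904
β_Maddox = 0.01139 / 0.03987 = 0.2857
β_Paxton = 0.06470 / 0.03987 = 1.6228
β_Galt = 0.08695 / 0.03987 = 2.1808
β_Calder = 0.01713 / 0.03987 = 0.4296
β_P = Σ w_i β_i = 0.17×1.4294 + 0.18×1.5904 + 0.18×0.2857 + 0.12×1.6228 + 0.24×2.1808 + 0.11×0.4296 = 1.3461
E(R_P) = R_f + β_P × MRP = 5.45% + 1.3461 × 8.76% = 17.24%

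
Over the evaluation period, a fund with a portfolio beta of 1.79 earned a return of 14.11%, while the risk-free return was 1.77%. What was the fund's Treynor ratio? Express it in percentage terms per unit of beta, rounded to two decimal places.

Treynor = (R_P − R_f) / β_P = (14.11% − 1.77%) / 1.7900 = 12.34% / 1.7900 = 6.89%

6.89%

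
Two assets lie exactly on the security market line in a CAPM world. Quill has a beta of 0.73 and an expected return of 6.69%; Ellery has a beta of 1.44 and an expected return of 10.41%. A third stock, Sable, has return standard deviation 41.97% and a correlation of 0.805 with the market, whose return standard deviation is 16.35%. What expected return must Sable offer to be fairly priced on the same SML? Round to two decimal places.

MRP = (10.41% − 6.69%) / (1.44 − 0.73) = 5.2394%
R_f = 6.69% − 0.73 × 5.2394% = 2.8652%
β_Sable = ρ·σ_i/σ_m = 0.805 × 41.97 / 16.35 = 2.0664
E(R_Sable) = R_f + β × MRP = 2.8652% + 2.0664 × 5.2394% = 13.69%

13.69%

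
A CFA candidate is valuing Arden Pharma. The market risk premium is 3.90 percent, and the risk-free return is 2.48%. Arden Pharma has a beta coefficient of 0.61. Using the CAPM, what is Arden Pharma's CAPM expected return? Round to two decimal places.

E(R) = R_f + β × MRP = 2.48% + 0.61 × 3.90% = 4.86%

4.86%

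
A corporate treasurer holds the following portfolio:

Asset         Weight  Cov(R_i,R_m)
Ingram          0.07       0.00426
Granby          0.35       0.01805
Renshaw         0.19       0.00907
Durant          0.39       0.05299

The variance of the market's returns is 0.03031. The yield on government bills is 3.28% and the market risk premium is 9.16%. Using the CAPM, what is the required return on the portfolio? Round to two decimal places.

β_Ingram = 0.00426 / 0.03031 = 0.1405
β_Granby = 0.01805 / 0.03031 = 0.5955
β_Renshaw = 0.00907 / 0.03031 = 0.2992
β_Durant = 0.05299 / 0.03031 = 1.7483
β_P = Σ w_i β_i = 0.07×0.1405 + 0.35×0.5955 + 0.19×0.2992 + 0.39×1.7483 = 0.9569
E(R_P) = R_f + β_P × MRP = 3.28% + 0.9569 × 9.16% = 12.05%

12.05%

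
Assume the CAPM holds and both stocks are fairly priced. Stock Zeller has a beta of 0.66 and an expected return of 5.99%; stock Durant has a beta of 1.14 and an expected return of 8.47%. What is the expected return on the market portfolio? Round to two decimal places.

Both satisfy E(R) = R_f + β·MRP, so the slope of the SML is
MRP = (8.47% − 5.99%) / (1.14 − 0.66) = 2.48% / 0.48 = 5.1667%
R_f = E(R_Zeller) − β_Zeller·MRP = 5.99% − 0.66 × 5.1667% = 2.5800%
E(R_m) = R_f + MRP = 2.5800% + 5.1667% = 7.75%

7.75%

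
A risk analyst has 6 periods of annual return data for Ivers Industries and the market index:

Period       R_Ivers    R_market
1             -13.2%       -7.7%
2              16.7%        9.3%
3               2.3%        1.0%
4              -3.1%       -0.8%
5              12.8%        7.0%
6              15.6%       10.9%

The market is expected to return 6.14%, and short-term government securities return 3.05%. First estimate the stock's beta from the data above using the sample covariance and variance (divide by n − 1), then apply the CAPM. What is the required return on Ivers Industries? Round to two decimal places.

8.22%

Mean R_i = (-13.2 + 16.7 + 2.3 − 3.1 + 12.8 + 15.6) / 6 = 5.1833%
Mean R_m = (-7.7 + 9.3 + 1.0 − 0.8 + 7.0 + 10.9) / 6 = 3.2833%
Σ(R_i − R̄_i)(R_m − R̄_m) = 419.2583  ⇒  Cov = 419.2583 / 5 = 83.8517
Σ(R_m − R̄_m)² = 250.5483  ⇒  Var(R_m) = 250.5483 / 5 = 50.1097
β = Cov / Var(R_m) = 83.8517 / 50.1097 = 1.6734
MRP = 6.14% − 3.05% = 3.09%
E(R) = R_f + β × MRP = 3.05% + 1.6734 × 3.09% = 8.22%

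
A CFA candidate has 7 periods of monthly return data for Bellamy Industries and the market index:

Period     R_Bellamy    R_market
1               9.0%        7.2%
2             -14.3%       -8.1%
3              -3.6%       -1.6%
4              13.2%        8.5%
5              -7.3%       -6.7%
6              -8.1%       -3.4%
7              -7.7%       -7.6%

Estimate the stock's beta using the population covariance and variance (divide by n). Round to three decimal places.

Mean R_i = (9.0 − 14.3 − 3.6 + 13.2 − 7.3 − 8.1 − 7.7) / 7 = -2.6857%
Mean R_m = (7.2 − 8.1 − 1.6 + 8.5 − 6.7 − 3.4 − 7.6) / 7 = -1.6714%
Σ(R_i − R̄_i)(R_m − R̄_m) = 402.1371  ⇒  Cov = 402.1371 / 7 = 57.4482
Σ(R_m − R̄_m)² = 286.9143  ⇒  Var(R_m) = 286.9143 / 7 = 40.9878
β = Cov / Var(R_m) = 57.4482 / 40.9878 = 1.4016

1.402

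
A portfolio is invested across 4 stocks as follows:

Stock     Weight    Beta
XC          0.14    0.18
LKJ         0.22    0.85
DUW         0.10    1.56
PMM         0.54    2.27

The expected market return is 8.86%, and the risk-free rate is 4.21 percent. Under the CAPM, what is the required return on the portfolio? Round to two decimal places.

11.62%

β_P = Σ w_i β_i = 0.14×0.18 + 0.22×0.85 + 0.10×1.56 + 0.54×2.27 = 1.5940
MRP = 8.86% − 4.21% = 4.65%
E(R_P) = R_f + β_P × MRP = 4.21% + 1.5940 × 4.65% = 11.62%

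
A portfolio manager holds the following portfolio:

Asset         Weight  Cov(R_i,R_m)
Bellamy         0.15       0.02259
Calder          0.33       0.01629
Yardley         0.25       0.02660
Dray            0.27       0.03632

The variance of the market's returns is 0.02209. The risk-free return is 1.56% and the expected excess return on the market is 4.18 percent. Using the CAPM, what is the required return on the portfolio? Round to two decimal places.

6.33%

β_Bellamy = 0.02259 / 0.02209 = 1.0226
β_Calder = 0.01629 / 0.02209 = 0.7374
β_Yardley = 0.02660 / 0.02209 = 1.2042
β_Dray = 0.03632 / 0.02209 = 1.6442
β_P = Σ w_i β_i = 0.15×1.0226 + 0.33×0.7374 + 0.25×1.2042 + 0.27×1.6442 = 1.1417
E(R_P) = R_f + β_P × MRP = 1.56% + 1.1417 × 4.18% = 6.33%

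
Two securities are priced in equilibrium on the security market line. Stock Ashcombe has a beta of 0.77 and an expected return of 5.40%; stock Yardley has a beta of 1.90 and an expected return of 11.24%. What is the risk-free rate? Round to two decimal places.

Both satisfy E(R) = R_f + β·MRP, so the slope of the SML is
MRP = (11.24% − 5.40%) / (1.90 − 0.77) = 5.84% / 1.13 = 5.1681%
R_f = E(R_Ashcombe) − β_Ashcombe·MRP = 5.40% − 0.77 × 5.1681% = 1.4206%

1.42%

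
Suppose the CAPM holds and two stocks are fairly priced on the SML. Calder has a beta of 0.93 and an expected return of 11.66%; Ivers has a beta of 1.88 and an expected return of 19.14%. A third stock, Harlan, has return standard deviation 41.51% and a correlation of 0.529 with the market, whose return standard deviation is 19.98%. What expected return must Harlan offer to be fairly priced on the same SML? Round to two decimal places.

12.99%

MRP = (19.14% − 11.66%) / (1.88 − 0.93) = 7.8737%
R_f = 11.66% − 0.93 × 7.8737% = 4.3375%
β_Harlan = ρ·σ_i/σ_m = 0.529 × 41.51 / 19.98 = 1.0990
E(R_Harlan) = R_f + β × MRP = 4.3375% + 1.0990 × 7.8737% = 12.99%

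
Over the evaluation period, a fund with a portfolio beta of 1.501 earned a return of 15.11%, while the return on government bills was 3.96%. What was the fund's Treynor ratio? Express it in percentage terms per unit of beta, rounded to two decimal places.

7.43%

Treynor = (R_P − R_f) / β_P = (15.11% − 3.96%) / 1.5010 = 11.15% / 1.5010 = 7.43%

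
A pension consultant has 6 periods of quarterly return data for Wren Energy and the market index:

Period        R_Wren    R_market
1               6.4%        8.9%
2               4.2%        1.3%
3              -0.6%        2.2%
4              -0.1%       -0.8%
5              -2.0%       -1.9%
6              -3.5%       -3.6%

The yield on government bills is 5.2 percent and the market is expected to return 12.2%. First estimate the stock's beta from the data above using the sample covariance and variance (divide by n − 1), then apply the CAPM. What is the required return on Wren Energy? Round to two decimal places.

10.49%

Mean R_i = (6.4 + 4.2 − 0.6 − 0.1 − 2.0 − 3.5) / 6 = 0.7333%
Mean R_m = (8.9 + 1.3 + 2.2 − 0.8 − 1.9 − 3.6) / 6 = 1.0167%
Σ(R_i − R̄_i)(R_m − R̄_m) = 73.1067  ⇒  Cov = 73.1067 / 5 = 14.6213
Σ(R_m − R̄_m)² = 96.7483  ⇒  Var(R_m) = 96.7483 / 5 = 19.3497
β = Cov / Var(R_m) = 14.6213 / 19.3497 = 0.7556
MRP = 12.2% − 5.2% = 7.00%
E(R) = R_f + β × MRP = 5.2% + 0.7556 × 7.0% = 10.49%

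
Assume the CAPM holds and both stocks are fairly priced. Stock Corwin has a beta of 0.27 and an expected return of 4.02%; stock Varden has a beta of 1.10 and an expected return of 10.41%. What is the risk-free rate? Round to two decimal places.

1.94%

Both satisfy E(R) = R_f + β·MRP, so the slope of the SML is
MRP = (10.41% − 4.02%) / (1.10 − 0.27) = 6.39% / 0.83 = 7.6988%
R_f = E(R_Corwin) − β_Corwin·MRP = 4.02% − 0.27 × 7.6988% = 1.9413%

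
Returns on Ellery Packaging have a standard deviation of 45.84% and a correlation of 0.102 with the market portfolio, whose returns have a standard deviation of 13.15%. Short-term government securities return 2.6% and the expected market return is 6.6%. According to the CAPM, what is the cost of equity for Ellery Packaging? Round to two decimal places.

β = ρ × σ_i / σ_m = 0.102 × 45.84% / 13.15% = 0.3556
MRP = 6.6% − 2.6% = 4.00%
E(R) = 2.6% + 0.3556 × 4.0% = 4.02%

4.02%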